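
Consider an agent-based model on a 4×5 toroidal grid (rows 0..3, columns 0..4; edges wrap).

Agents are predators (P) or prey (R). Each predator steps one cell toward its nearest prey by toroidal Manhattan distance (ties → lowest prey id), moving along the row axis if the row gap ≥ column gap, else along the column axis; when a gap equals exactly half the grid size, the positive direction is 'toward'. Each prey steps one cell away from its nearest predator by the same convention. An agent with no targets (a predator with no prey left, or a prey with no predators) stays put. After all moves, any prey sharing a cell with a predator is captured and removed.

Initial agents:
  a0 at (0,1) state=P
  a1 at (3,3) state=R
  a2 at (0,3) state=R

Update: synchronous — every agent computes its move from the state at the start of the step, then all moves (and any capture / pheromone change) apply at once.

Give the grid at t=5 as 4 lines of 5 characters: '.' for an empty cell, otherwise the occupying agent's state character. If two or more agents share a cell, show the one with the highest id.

.P.R.
.....
.....
...R.

t=1: a0@(0,2):P a1@(3,4):R a2@(0,4):R
t=2: a0@(0,3):P a1@(3,0):R a2@(0,0):R
t=3: a0@(0,4):P a1@(3,1):R a2@(0,1):R
t=4: a0@(0,0):P a1@(3,2):R a2@(0,2):R
t=5: a0@(0,1):P a1@(3,3):R a2@(0,3):R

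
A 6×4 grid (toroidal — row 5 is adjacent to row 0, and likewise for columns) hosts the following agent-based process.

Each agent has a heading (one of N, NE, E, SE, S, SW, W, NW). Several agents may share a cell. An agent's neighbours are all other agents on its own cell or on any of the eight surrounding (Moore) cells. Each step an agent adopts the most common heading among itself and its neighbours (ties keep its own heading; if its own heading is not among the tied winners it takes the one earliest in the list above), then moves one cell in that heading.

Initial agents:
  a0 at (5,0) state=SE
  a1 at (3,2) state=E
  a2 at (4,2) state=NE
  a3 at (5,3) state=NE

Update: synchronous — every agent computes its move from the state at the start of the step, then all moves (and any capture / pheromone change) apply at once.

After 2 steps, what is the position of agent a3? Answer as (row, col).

t=1: a0@(0,1):SE a1@(3,3):E a2@(3,3):NE a3@(4,0):NE
t=2: a0@(1,2):SE a1@(2,0):NE a2@(2,0):NE a3@(3,1):NE

(3, 1)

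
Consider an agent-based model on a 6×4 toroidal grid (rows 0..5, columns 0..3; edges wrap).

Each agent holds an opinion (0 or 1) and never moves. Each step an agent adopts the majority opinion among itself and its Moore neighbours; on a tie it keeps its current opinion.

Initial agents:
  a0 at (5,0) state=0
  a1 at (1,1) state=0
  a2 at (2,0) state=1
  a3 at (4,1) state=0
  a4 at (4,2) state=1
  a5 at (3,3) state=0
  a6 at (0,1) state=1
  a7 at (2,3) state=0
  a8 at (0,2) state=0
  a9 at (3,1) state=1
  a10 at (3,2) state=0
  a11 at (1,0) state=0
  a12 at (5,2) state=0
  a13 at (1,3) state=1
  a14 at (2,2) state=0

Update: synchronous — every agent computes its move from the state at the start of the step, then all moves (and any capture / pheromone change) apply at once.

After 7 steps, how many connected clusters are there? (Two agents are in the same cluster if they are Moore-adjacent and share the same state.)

t=1: a0@(5,0):0 a1@(1,1):0 a2@(2,0):0 a3@(4,1):0 a4@(4,2):0 a5@(3,3):0 a6@(0,1):0 a7@(2,3):0 a8@(0,2):0 a9@(3,1):1 a10@(3,2):0 a11@(1,0):0 a12@(5,2):0 a13@(1,3):0 a14@(2,2):0
t=2: a0@(5,0):0 a1@(1,1):0 a2@(2,0):0 a3@(4,1):0 a4@(4,2):0 a5@(3,3):0 a6@(0,1):0 a7@(2,3):0 a8@(0,2):0 a9@(3,1):0 a10@(3,2):0 a11@(1,0):0 a12@(5,2):0 a13@(1,3):0 a14@(2,2):0
t=3: (unchanged — steady state)

1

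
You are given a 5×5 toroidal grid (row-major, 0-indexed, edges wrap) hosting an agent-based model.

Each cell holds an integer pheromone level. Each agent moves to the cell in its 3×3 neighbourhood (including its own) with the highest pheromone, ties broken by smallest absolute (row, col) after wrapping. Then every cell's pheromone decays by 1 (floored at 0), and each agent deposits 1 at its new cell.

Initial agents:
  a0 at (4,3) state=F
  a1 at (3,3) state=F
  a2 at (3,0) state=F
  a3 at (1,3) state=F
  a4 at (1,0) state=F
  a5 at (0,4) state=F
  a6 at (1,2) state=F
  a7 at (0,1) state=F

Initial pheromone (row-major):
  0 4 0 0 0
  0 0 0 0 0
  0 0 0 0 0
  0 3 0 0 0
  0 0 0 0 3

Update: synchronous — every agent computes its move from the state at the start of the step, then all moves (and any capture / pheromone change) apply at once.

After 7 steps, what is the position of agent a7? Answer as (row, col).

t=1: a0@(4,4) a1@(4,4) a2@(3,1) a3@(0,2) a4@(0,1) a5@(4,4) a6@(0,1) a7@(0,1) | pheromone: 0 6 1 0 0 / 0 0 0 0 0 / 0 0 0 0 0 / 0 3 0 0 0 / 0 0 0 0 5
t=2: a0@(4,4) a1@(4,4) a2@(3,1) a3@(0,1) a4@(0,1) a5@(4,4) a6@(0,1) a7@(0,1) | pheromone: 0 9 0 0 0 / 0 0 0 0 0 / 0 0 0 0 0 / 0 3 0 0 0 / 0 0 0 0 7
t=3: a0@(4,4) a1@(4,4) a2@(3,1) a3@(0,1) a4@(0,1) a5@(4,4) a6@(0,1) a7@(0,1) | pheromone: 0 12 0 0 0 / 0 0 0 0 0 / 0 0 0 0 0 / 0 3 0 0 0 / 0 0 0 0 9
t=4: a0@(4,4) a1@(4,4) a2@(3,1) a3@(0,1) a4@(0,1) a5@(4,4) a6@(0,1) a7@(0,1) | pheromone: 0 15 0 0 0 / 0 0 0 0 0 / 0 0 0 0 0 / 0 3 0 0 0 / 0 0 0 0 11
t=5: a0@(4,4) a1@(4,4) a2@(3,1) a3@(0,1) a4@(0,1) a5@(4,4) a6@(0,1) a7@(0,1) | pheromone: 0 18 0 0 0 / 0 0 0 0 0 / 0 0 0 0 0 / 0 3 0 0 0 / 0 0 0 0 13
t=6: a0@(4,4) a1@(4,4) a2@(3,1) a3@(0,1) a4@(0,1) a5@(4,4) a6@(0,1) a7@(0,1) | pheromone: 0 21 0 0 0 / 0 0 0 0 0 / 0 0 0 0 0 / 0 3 0 0 0 / 0 0 0 0 15
t=7: a0@(4,4) a1@(4,4) a2@(3,1) a3@(0,1) a4@(0,1) a5@(4,4) a6@(0,1) a7@(0,1) | pheromone: 0 24 0 0 0 / 0 0 0 0 0 / 0 0 0 0 0 / 0 3 0 0 0 / 0 0 0 0 17

(0, 1)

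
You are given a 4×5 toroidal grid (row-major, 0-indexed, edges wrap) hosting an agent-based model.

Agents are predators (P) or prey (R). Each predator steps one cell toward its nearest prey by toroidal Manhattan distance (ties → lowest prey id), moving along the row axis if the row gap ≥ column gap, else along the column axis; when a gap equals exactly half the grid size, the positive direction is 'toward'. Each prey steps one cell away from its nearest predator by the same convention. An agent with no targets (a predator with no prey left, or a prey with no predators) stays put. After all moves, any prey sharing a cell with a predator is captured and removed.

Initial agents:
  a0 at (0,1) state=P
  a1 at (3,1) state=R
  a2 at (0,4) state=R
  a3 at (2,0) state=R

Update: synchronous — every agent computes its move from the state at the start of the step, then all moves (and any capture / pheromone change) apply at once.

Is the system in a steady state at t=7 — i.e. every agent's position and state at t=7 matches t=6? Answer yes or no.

no

t=1: a0@(3,1):P a1@(2,1):R a2@(0,3):R a3@(1,0):R
t=2: a0@(2,1):P a1@(1,1):R a2@(0,4):R a3@(0,0):R
t=3: a0@(1,1):P a1@(0,1):R a2@(3,4):R a3@(3,0):R
t=4: a0@(0,1):P a1@(3,1):R a2@(2,4):R a3@(2,0):R
t=5: a0@(3,1):P a1@(2,1):R a2@(1,4):R a3@(1,0):R
t=6: a0@(2,1):P a1@(1,1):R a2@(0,4):R a3@(0,0):R
t=7: a0@(1,1):P a1@(0,1):R a2@(3,4):R a3@(3,0):R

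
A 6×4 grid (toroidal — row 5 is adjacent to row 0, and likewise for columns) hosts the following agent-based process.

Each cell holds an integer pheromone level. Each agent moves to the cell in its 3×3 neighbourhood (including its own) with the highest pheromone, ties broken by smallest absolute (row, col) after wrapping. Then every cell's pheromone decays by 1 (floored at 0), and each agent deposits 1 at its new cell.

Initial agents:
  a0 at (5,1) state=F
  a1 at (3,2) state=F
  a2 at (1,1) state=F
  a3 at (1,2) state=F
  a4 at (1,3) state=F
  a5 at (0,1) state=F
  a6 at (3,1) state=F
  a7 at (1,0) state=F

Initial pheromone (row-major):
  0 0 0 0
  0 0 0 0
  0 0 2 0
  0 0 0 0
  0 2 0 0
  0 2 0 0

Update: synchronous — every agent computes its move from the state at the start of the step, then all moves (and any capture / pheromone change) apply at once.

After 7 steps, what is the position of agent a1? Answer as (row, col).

(2, 2)

t=1: a0@(4,1) a1@(2,2) a2@(2,2) a3@(2,2) a4@(2,2) a5@(5,1) a6@(2,2) a7@(0,0) | pheromone: 1 0 0 0 / 0 0 0 0 / 0 0 6 0 / 0 0 0 0 / 0 2 0 0 / 0 2 0 0
t=2: a0@(4,1) a1@(2,2) a2@(2,2) a3@(2,2) a4@(2,2) a5@(4,1) a6@(2,2) a7@(5,1) | pheromone: 0 0 0 0 / 0 0 0 0 / 0 0 10 0 / 0 0 0 0 / 0 3 0 0 / 0 2 0 0
t=3: a0@(4,1) a1@(2,2) a2@(2,2) a3@(2,2) a4@(2,2) a5@(4,1) a6@(2,2) a7@(4,1) | pheromone: 0 0 0 0 / 0 0 0 0 / 0 0 14 0 / 0 0 0 0 / 0 5 0 0 / 0 1 0 0
t=4: a0@(4,1) a1@(2,2) a2@(2,2) a3@(2,2) a4@(2,2) a5@(4,1) a6@(2,2) a7@(4,1) | pheromone: 0 0 0 0 / 0 0 0 0 / 0 0 18 0 / 0 0 0 0 / 0 7 0 0 / 0 0 0 0
t=5: a0@(4,1) a1@(2,2) a2@(2,2) a3@(2,2) a4@(2,2) a5@(4,1) a6@(2,2) a7@(4,1) | pheromone: 0 0 0 0 / 0 0 0 0 / 0 0 22 0 / 0 0 0 0 / 0 9 0 0 / 0 0 0 0
t=6: a0@(4,1) a1@(2,2) a2@(2,2) a3@(2,2) a4@(2,2) a5@(4,1) a6@(2,2) a7@(4,1) | pheromone: 0 0 0 0 / 0 0 0 0 / 0 0 26 0 / 0 0 0 0 / 0 11 0 0 / 0 0 0 0
t=7: a0@(4,1) a1@(2,2) a2@(2,2) a3@(2,2) a4@(2,2) a5@(4,1) a6@(2,2) a7@(4,1) | pheromone: 0 0 0 0 / 0 0 0 0 / 0 0 30 0 / 0 0 0 0 / 0 13 0 0 / 0 0 0 0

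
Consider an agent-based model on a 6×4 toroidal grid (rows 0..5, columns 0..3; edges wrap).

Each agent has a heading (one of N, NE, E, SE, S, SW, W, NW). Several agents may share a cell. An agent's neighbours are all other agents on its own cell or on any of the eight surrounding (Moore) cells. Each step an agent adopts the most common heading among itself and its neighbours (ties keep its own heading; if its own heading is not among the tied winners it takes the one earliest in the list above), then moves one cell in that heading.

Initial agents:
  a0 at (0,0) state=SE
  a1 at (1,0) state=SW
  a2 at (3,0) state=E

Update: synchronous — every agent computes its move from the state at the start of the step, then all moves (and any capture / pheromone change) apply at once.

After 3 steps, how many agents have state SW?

t=1: a0@(1,1):SE a1@(2,3):SW a2@(3,1):E
t=2: a0@(2,2):SE a1@(3,2):SW a2@(3,2):E
t=3: a0@(3,3):SE a1@(4,1):SW a2@(3,3):E

1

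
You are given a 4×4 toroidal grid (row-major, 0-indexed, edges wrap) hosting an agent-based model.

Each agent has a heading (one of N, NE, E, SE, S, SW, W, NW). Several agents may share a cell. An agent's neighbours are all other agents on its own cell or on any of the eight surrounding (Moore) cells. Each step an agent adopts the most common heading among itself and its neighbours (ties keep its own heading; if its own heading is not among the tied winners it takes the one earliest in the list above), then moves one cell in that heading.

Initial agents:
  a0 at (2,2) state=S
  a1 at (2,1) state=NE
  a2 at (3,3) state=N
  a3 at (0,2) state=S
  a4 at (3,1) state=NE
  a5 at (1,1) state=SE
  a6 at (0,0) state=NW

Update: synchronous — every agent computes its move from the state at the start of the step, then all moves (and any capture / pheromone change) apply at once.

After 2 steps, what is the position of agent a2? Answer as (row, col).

(1, 3)

t=1: a0@(1,3):NE a1@(1,2):NE a2@(0,3):S a3@(1,2):S a4@(2,2):NE a5@(2,1):S a6@(3,3):NW
t=2: a0@(0,0):NE a1@(0,3):NE a2@(1,3):S a3@(2,2):S a4@(1,3):NE a5@(3,1):S a6@(2,2):NW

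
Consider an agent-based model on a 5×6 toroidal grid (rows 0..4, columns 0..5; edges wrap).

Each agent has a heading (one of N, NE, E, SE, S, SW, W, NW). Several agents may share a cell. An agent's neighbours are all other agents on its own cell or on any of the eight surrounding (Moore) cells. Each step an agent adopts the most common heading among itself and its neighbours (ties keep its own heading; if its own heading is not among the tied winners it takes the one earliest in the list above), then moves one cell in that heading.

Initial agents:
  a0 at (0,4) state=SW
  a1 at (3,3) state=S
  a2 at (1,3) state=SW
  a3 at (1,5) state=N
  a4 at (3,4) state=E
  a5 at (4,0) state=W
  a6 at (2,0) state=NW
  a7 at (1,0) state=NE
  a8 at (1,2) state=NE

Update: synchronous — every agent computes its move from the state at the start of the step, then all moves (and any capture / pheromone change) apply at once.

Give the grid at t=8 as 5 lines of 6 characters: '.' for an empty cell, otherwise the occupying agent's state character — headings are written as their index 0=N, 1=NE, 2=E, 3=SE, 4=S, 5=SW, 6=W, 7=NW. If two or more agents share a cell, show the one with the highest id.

......
......
......
..1.1.
.511..

t=1: a0@(1,3):SW a1@(4,3):S a2@(2,2):SW a3@(0,5):N a4@(3,5):E a5@(4,5):W a6@(1,5):NW a7@(0,1):NE a8@(0,3):NE
t=2: a0@(2,2):SW a1@(0,3):S a2@(3,1):SW a3@(4,5):N a4@(3,0):E a5@(4,4):W a6@(0,4):NW a7@(4,2):NE a8@(4,4):NE
t=3: a0@(3,1):SW a1@(4,4):NE a2@(4,0):SW a3@(3,5):N a4@(3,1):E a5@(4,3):W a6@(4,3):NW a7@(3,3):NE a8@(3,5):NE
t=4: a0@(4,0):SW a1@(3,5):NE a2@(0,5):SW a3@(2,0):NE a4@(4,0):SW a5@(3,4):NE a6@(3,4):NE a7@(2,4):NE a8@(2,0):NE
t=5: a0@(0,5):SW a1@(2,0):NE a2@(1,4):SW a3@(1,1):NE a4@(0,5):SW a5@(2,5):NE a6@(2,5):NE a7@(1,5):NE a8@(1,1):NE
t=6: a0@(1,4):SW a1@(1,1):NE a2@(2,3):SW a3@(0,2):NE a4@(1,4):SW a5@(1,0):NE a6@(1,0):NE a7@(0,0):NE a8@(0,2):NE
t=7: a0@(2,3):SW a1@(0,2):NE a2@(3,2):SW a3@(4,3):NE a4@(2,3):SW a5@(0,1):NE a6@(0,1):NE a7@(4,1):NE a8@(4,3):NE
t=8: a0@(3,2):SW a1@(4,3):NE a2@(4,1):SW a3@(3,4):NE a4@(3,2):SW a5@(4,2):NE a6@(4,2):NE a7@(3,2):NE a8@(3,4):NE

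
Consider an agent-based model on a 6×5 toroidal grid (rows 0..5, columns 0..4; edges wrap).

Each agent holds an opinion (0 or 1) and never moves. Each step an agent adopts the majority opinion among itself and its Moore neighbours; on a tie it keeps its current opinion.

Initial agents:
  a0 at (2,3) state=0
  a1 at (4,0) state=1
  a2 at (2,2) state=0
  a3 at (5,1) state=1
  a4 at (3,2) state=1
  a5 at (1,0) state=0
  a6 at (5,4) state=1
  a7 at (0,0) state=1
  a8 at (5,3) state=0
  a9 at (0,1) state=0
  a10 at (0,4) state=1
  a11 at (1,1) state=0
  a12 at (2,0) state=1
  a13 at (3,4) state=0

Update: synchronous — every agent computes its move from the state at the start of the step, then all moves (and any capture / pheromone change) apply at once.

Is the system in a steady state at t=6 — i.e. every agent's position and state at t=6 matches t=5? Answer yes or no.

t=1: a0@(2,3):0 a1@(4,0):1 a2@(2,2):0 a3@(5,1):1 a4@(3,2):0 a5@(1,0):0 a6@(5,4):1 a7@(0,0):1 a8@(5,3):1 a9@(0,1):0 a10@(0,4):1 a11@(1,1):0 a12@(2,0):0 a13@(3,4):0
t=2: (unchanged — steady state)

yes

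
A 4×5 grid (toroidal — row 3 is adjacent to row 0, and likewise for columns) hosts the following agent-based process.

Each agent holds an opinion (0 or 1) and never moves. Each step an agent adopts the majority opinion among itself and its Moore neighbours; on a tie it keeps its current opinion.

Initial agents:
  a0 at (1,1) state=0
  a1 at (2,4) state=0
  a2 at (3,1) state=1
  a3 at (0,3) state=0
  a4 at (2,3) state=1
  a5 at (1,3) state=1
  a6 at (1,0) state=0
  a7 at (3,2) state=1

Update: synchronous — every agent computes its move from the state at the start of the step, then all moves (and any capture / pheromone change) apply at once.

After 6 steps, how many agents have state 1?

5

t=1: a0@(1,1):0 a1@(2,4):0 a2@(3,1):1 a3@(0,3):1 a4@(2,3):1 a5@(1,3):1 a6@(1,0):0 a7@(3,2):1
t=2: (unchanged — steady state)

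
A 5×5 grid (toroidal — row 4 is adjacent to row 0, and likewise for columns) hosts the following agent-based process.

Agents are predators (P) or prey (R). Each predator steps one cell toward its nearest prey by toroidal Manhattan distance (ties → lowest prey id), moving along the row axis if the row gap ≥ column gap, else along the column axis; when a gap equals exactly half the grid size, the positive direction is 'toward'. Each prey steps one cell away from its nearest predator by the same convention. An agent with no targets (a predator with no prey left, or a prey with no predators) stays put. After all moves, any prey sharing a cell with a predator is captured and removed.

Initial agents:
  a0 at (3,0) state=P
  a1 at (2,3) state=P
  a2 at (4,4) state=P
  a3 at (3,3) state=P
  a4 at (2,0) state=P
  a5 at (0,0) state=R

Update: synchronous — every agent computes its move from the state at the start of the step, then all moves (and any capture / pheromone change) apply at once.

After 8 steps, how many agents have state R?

t=1: a0@(4,0):P a1@(1,3):P a2@(0,4):P a3@(4,3):P a4@(1,0):P
t=2: (unchanged — steady state)

0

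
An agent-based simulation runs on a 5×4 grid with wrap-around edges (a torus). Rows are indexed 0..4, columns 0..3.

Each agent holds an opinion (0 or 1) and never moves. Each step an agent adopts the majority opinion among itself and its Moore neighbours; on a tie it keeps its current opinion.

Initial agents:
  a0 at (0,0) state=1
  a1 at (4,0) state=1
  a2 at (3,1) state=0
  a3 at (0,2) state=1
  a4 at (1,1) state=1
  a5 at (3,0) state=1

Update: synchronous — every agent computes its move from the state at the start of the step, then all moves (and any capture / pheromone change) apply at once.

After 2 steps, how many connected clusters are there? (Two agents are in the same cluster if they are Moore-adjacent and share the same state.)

t=1: a0@(0,0):1 a1@(4,0):1 a2@(3,1):1 a3@(0,2):1 a4@(1,1):1 a5@(3,0):1
t=2: (unchanged — steady state)

1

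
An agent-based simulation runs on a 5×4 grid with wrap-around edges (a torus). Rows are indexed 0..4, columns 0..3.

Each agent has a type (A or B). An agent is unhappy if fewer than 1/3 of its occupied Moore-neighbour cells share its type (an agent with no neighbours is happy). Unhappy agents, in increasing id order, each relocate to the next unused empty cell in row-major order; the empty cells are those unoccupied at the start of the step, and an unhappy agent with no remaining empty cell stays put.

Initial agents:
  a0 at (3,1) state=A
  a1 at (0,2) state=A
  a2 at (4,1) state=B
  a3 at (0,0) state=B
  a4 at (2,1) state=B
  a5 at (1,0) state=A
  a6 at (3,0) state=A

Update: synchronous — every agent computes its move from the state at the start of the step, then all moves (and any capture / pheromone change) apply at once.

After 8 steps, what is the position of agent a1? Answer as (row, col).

(0, 1)

t=1: a0@(3,1):A a1@(0,1):A a2@(0,3):B a3@(0,0):B a4@(1,1):B a5@(1,2):A a6@(3,0):A
t=2: (unchanged — steady state)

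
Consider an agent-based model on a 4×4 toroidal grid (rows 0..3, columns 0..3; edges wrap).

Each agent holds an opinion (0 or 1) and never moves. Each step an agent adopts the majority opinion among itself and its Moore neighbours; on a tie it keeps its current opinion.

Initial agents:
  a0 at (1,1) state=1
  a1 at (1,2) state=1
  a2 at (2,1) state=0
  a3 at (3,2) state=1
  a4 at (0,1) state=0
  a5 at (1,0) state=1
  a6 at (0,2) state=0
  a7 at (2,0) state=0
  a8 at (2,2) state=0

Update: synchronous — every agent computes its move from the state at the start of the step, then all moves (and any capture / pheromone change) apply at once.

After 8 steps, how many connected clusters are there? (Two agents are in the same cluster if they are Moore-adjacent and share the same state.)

t=1: a0@(1,1):0 a1@(1,2):0 a2@(2,1):1 a3@(3,2):0 a4@(0,1):1 a5@(1,0):0 a6@(0,2):1 a7@(2,0):0 a8@(2,2):1
t=2: a0@(1,1):0 a1@(1,2):1 a2@(2,1):0 a3@(3,2):1 a4@(0,1):0 a5@(1,0):0 a6@(0,2):0 a7@(2,0):0 a8@(2,2):0
t=3: a0@(1,1):0 a1@(1,2):0 a2@(2,1):0 a3@(3,2):0 a4@(0,1):0 a5@(1,0):0 a6@(0,2):0 a7@(2,0):0 a8@(2,2):0
t=4: (unchanged — steady state)

1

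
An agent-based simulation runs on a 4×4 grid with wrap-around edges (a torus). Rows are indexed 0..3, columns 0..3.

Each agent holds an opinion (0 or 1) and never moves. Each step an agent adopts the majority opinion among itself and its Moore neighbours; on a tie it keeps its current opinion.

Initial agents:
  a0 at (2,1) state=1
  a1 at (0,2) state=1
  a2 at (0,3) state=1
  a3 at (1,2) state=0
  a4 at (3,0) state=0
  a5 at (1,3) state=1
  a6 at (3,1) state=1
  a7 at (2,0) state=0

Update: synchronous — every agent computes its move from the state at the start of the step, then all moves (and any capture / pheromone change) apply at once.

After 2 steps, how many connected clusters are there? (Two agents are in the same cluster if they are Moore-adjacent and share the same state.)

t=1: a0@(2,1):0 a1@(0,2):1 a2@(0,3):1 a3@(1,2):1 a4@(3,0):1 a5@(1,3):1 a6@(3,1):1 a7@(2,0):1
t=2: a0@(2,1):1 a1@(0,2):1 a2@(0,3):1 a3@(1,2):1 a4@(3,0):1 a5@(1,3):1 a6@(3,1):1 a7@(2,0):1

1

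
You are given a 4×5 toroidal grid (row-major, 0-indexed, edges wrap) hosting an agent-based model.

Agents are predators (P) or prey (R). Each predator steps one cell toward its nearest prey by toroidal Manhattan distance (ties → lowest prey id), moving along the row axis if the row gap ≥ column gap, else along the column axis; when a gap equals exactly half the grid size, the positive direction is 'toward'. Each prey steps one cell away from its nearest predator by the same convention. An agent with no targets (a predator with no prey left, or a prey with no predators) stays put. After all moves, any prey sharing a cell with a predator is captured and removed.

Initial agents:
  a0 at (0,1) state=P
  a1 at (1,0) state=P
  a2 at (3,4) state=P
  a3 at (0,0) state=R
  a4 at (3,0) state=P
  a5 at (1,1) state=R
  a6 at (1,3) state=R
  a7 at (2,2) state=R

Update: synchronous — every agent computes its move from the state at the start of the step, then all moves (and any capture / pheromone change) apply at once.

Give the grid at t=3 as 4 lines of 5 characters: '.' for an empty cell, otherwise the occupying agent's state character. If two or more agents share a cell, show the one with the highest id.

t=1: a0@(0,0):P a1@(0,0):P a2@(0,4):P a4@(0,0):P a5@(2,1):R a6@(1,2):R a7@(1,2):R
t=2: a0@(1,0):P a1@(1,0):P a2@(0,3):P a4@(1,0):P a5@(1,1):R a6@(1,3):R a7@(1,3):R
t=3: a0@(1,1):P a1@(1,1):P a2@(1,3):P a4@(1,1):P a5@(1,2):R a6@(2,3):R a7@(2,3):R

.....
.PRP.
...R.
.....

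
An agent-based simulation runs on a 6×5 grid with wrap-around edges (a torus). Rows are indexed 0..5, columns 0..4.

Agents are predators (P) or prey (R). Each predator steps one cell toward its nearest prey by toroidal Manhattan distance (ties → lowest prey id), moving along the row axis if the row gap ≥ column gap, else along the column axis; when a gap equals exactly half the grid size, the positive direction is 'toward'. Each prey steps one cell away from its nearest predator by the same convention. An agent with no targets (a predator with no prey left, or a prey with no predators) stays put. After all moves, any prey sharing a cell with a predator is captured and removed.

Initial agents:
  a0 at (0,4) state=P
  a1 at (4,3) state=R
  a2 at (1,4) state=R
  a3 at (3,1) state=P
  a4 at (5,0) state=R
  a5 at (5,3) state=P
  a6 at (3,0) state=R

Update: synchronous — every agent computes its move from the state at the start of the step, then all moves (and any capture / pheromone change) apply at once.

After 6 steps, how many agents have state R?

t=1: a0@(1,4):P a1@(3,3):R a2@(2,4):R a3@(3,0):P a4@(4,0):R a5@(4,3):P a6@(3,4):R
t=2: a0@(2,4):P a1@(2,3):R a2@(3,4):R a3@(4,0):P a4@(5,0):R a5@(3,3):P
t=3: a0@(2,3):P a1@(2,2):R a2@(4,4):R a3@(5,0):P a4@(0,0):R a5@(2,3):P
t=4: a0@(2,2):P a1@(2,1):R a2@(3,4):R a3@(0,0):P a4@(1,0):R a5@(2,2):P
t=5: a0@(2,1):P a1@(2,0):R a2@(3,0):R a3@(1,0):P a4@(2,0):R a5@(2,1):P
t=6: a0@(2,0):P a1@(2,4):R a2@(4,0):R a3@(2,0):P a4@(2,4):R a5@(2,0):P

3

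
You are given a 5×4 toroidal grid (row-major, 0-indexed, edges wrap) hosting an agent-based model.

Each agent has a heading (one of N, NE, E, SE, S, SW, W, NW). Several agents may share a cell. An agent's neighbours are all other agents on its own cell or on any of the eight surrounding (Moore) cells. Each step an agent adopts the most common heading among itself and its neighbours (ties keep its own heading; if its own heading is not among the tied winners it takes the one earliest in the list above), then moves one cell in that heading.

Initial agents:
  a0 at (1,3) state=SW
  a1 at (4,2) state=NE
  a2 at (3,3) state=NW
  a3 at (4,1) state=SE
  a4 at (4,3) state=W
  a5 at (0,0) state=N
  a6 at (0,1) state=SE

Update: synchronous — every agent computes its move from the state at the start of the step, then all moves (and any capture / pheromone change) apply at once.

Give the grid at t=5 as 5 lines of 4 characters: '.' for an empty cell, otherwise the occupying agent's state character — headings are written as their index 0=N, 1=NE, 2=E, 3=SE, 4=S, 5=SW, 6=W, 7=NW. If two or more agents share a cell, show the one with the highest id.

t=1: a0@(2,2):SW a1@(0,3):SE a2@(2,2):NW a3@(0,2):SE a4@(4,2):W a5@(1,1):SE a6@(1,2):SE
t=2: a0@(3,3):SE a1@(1,0):SE a2@(3,3):SE a3@(1,3):SE a4@(0,3):SE a5@(2,2):SE a6@(2,3):SE
t=3: a0@(4,0):SE a1@(2,1):SE a2@(4,0):SE a3@(2,0):SE a4@(1,0):SE a5@(3,3):SE a6@(3,0):SE
t=4: a0@(0,1):SE a1@(3,2):SE a2@(0,1):SE a3@(3,1):SE a4@(2,1):SE a5@(4,0):SE a6@(4,1):SE
t=5: a0@(1,2):SE a1@(4,3):SE a2@(1,2):SE a3@(4,2):SE a4@(3,2):SE a5@(0,1):SE a6@(0,2):SE

.33.
..3.
....
..3.
..33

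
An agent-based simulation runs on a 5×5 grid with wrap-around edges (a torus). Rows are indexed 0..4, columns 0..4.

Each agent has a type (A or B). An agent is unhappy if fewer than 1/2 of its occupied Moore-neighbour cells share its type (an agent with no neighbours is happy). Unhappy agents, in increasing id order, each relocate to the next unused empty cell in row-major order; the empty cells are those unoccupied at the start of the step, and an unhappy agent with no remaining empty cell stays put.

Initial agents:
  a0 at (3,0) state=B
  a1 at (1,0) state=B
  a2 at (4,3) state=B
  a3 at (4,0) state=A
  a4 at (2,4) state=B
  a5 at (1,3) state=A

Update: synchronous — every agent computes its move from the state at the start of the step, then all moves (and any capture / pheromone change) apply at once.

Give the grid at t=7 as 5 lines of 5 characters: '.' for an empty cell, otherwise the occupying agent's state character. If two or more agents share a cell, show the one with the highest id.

AAB..
.....
....B
B....
...B.

t=1: a0@(3,0):B a1@(1,0):B a2@(4,3):B a3@(0,0):A a4@(2,4):B a5@(0,1):A
t=2: a0@(3,0):B a1@(0,2):B a2@(4,3):B a3@(0,0):A a4@(2,4):B a5@(0,1):A
t=3: (unchanged — steady state)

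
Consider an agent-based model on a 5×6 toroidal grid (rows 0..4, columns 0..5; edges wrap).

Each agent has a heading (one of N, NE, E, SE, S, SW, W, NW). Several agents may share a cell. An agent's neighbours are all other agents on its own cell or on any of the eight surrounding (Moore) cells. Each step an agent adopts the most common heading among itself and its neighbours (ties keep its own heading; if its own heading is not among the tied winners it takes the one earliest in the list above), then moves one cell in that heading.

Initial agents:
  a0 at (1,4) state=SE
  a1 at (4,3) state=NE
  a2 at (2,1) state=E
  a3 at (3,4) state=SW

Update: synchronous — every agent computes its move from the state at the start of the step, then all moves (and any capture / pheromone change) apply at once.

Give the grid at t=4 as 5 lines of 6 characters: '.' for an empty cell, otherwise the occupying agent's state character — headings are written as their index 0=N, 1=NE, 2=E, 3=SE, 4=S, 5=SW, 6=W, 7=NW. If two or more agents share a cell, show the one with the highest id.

t=1: a0@(2,5):SE a1@(3,4):NE a2@(2,2):E a3@(4,3):SW
t=2: a0@(3,0):SE a1@(2,5):NE a2@(2,3):E a3@(0,2):SW
t=3: a0@(4,1):SE a1@(1,0):NE a2@(2,4):E a3@(1,1):SW
t=4: a0@(0,2):SE a1@(0,1):NE a2@(2,5):E a3@(2,0):SW

.13...
......
5....2
......
......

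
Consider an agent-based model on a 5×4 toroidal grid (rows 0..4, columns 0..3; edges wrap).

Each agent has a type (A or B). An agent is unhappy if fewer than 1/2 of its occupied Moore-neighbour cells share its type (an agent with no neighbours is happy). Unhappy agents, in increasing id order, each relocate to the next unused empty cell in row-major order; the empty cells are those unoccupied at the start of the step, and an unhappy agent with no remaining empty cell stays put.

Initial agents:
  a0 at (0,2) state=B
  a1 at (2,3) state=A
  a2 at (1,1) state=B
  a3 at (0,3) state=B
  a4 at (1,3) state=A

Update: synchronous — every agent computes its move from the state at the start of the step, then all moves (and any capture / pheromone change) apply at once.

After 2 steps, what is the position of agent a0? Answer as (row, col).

(0, 2)

t=1: a0@(0,2):B a1@(2,3):A a2@(1,1):B a3@(0,3):B a4@(0,0):A
t=2: a0@(0,2):B a1@(2,3):A a2@(1,1):B a3@(0,3):B a4@(0,1):A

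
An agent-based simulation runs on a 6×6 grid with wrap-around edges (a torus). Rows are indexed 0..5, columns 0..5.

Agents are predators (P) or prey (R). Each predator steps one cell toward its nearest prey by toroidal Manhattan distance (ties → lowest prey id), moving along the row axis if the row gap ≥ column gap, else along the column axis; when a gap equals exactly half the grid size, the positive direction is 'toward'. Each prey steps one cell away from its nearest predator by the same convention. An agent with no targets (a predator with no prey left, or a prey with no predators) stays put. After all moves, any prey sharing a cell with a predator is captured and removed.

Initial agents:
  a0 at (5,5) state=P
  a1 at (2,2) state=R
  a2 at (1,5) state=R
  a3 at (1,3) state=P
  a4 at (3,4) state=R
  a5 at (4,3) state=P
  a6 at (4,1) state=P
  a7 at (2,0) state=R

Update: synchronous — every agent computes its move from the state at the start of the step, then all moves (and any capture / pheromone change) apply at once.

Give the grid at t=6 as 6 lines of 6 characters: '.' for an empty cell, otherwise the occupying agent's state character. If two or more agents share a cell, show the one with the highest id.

.....R
.....R
......
......
......
P....P

t=1: a0@(0,5):P a1@(3,2):R a2@(2,5):R a3@(2,3):P a4@(2,4):R a5@(3,3):P a6@(3,1):P a7@(1,0):R
t=2: a0@(1,5):P a1@(3,1):R a2@(3,5):R a3@(2,4):P a4@(2,5):R a5@(3,2):P a6@(3,2):P a7@(2,0):R
t=3: a0@(2,5):P a1@(3,0):R a2@(4,5):R a3@(2,5):P a4@(3,5):R a5@(3,1):P a6@(3,1):P a7@(3,0):R
t=4: a0@(3,5):P a2@(5,5):R a3@(3,5):P a4@(4,5):R a5@(3,0):P a6@(3,0):P
t=5: a0@(4,5):P a2@(0,5):R a3@(4,5):P a4@(5,5):R a5@(4,0):P a6@(4,0):P
t=6: a0@(5,5):P a2@(1,5):R a3@(5,5):P a4@(0,5):R a5@(5,0):P a6@(5,0):P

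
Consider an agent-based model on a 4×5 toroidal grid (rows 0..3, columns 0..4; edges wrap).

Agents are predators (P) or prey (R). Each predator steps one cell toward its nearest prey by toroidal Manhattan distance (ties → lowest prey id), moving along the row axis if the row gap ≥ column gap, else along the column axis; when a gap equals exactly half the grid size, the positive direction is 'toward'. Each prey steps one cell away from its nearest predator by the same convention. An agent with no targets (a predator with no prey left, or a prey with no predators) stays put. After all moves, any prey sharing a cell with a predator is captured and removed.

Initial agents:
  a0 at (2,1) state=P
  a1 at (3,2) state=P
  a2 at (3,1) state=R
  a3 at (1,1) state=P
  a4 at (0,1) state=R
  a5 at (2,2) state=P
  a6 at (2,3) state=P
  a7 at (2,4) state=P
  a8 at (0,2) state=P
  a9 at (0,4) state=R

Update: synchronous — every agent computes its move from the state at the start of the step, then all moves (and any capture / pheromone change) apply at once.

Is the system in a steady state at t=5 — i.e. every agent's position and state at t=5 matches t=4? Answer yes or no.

yes

t=1: a0@(3,1):P a1@(3,1):P a3@(0,1):P a5@(3,2):P a6@(2,2):P a7@(3,4):P a8@(0,1):P
t=2: (unchanged — steady state)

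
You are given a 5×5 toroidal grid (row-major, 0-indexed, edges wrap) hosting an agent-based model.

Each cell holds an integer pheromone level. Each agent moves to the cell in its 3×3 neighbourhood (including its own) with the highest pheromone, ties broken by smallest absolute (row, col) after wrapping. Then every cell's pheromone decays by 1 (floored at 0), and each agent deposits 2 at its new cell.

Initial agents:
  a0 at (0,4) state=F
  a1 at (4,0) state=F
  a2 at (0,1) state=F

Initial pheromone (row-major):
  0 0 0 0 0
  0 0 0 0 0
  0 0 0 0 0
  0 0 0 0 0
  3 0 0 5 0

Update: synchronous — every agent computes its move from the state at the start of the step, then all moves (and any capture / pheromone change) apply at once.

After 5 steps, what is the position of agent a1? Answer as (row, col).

(4, 0)

t=1: a0@(4,3) a1@(4,0) a2@(4,0) | pheromone: 0 0 0 0 0 / 0 0 0 0 0 / 0 0 0 0 0 / 0 0 0 0 0 / 6 0 0 6 0
t=2: a0@(4,3) a1@(4,0) a2@(4,0) | pheromone: 0 0 0 0 0 / 0 0 0 0 0 / 0 0 0 0 0 / 0 0 0 0 0 / 9 0 0 7 0
t=3: a0@(4,3) a1@(4,0) a2@(4,0) | pheromone: 0 0 0 0 0 / 0 0 0 0 0 / 0 0 0 0 0 / 0 0 0 0 0 / 12 0 0 8 0
t=4: a0@(4,3) a1@(4,0) a2@(4,0) | pheromone: 0 0 0 0 0 / 0 0 0 0 0 / 0 0 0 0 0 / 0 0 0 0 0 / 15 0 0 9 0
t=5: a0@(4,3) a1@(4,0) a2@(4,0) | pheromone: 0 0 0 0 0 / 0 0 0 0 0 / 0 0 0 0 0 / 0 0 0 0 0 / 18 0 0 10 0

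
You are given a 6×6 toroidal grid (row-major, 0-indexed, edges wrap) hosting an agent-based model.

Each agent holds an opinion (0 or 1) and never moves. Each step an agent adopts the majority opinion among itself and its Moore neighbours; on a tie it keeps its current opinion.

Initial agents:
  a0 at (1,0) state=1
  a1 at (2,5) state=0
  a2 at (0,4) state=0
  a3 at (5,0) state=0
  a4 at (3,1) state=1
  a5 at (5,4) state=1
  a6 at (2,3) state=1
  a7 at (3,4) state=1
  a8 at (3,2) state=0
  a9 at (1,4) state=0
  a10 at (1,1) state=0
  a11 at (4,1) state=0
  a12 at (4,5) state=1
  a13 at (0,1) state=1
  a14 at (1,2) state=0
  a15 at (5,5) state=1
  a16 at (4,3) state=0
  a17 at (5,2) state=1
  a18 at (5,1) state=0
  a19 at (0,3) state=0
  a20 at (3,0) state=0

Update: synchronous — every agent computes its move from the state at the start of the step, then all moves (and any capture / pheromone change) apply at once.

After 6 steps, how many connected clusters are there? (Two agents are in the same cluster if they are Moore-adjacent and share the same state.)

t=1: a0@(1,0):1 a1@(2,5):0 a2@(0,4):0 a3@(5,0):0 a4@(3,1):0 a5@(5,4):1 a6@(2,3):0 a7@(3,4):1 a8@(3,2):0 a9@(1,4):0 a10@(1,1):0 a11@(4,1):0 a12@(4,5):1 a13@(0,1):0 a14@(1,2):0 a15@(5,5):1 a16@(4,3):1 a17@(5,2):0 a18@(5,1):0 a19@(0,3):0 a20@(3,0):0
t=2: a0@(1,0):0 a1@(2,5):0 a2@(0,4):0 a3@(5,0):0 a4@(3,1):0 a5@(5,4):1 a6@(2,3):0 a7@(3,4):1 a8@(3,2):0 a9@(1,4):0 a10@(1,1):0 a11@(4,1):0 a12@(4,5):1 a13@(0,1):0 a14@(1,2):0 a15@(5,5):1 a16@(4,3):1 a17@(5,2):0 a18@(5,1):0 a19@(0,3):0 a20@(3,0):0
t=3: (unchanged — steady state)

2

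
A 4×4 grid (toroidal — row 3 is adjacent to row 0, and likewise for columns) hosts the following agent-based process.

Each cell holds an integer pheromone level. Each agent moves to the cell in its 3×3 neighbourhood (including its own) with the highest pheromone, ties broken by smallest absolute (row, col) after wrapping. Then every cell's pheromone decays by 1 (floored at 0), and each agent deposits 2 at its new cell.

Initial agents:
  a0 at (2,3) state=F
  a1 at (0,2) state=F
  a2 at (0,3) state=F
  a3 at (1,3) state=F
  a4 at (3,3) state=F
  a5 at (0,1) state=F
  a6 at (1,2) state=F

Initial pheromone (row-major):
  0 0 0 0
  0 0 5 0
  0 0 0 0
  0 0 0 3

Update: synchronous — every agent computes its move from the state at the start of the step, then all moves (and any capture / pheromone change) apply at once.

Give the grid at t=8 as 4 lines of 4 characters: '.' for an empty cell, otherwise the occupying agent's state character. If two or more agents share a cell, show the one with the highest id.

t=1: a0@(1,2) a1@(1,2) a2@(1,2) a3@(1,2) a4@(3,3) a5@(1,2) a6@(1,2) | pheromone: 0 0 0 0 / 0 0 16 0 / 0 0 0 0 / 0 0 0 4
t=2: a0@(1,2) a1@(1,2) a2@(1,2) a3@(1,2) a4@(3,3) a5@(1,2) a6@(1,2) | pheromone: 0 0 0 0 / 0 0 27 0 / 0 0 0 0 / 0 0 0 5
t=3: a0@(1,2) a1@(1,2) a2@(1,2) a3@(1,2) a4@(3,3) a5@(1,2) a6@(1,2) | pheromone: 0 0 0 0 / 0 0 38 0 / 0 0 0 0 / 0 0 0 6
t=4: a0@(1,2) a1@(1,2) a2@(1,2) a3@(1,2) a4@(3,3) a5@(1,2) a6@(1,2) | pheromone: 0 0 0 0 / 0 0 49 0 / 0 0 0 0 / 0 0 0 7
t=5: a0@(1,2) a1@(1,2) a2@(1,2) a3@(1,2) a4@(3,3) a5@(1,2) a6@(1,2) | pheromone: 0 0 0 0 / 0 0 60 0 / 0 0 0 0 / 0 0 0 8
t=6: a0@(1,2) a1@(1,2) a2@(1,2) a3@(1,2) a4@(3,3) a5@(1,2) a6@(1,2) | pheromone: 0 0 0 0 / 0 0 71 0 / 0 0 0 0 / 0 0 0 9
t=7: a0@(1,2) a1@(1,2) a2@(1,2) a3@(1,2) a4@(3,3) a5@(1,2) a6@(1,2) | pheromone: 0 0 0 0 / 0 0 82 0 / 0 0 0 0 / 0 0 0 10
t=8: a0@(1,2) a1@(1,2) a2@(1,2) a3@(1,2) a4@(3,3) a5@(1,2) a6@(1,2) | pheromone: 0 0 0 0 / 0 0 93 0 / 0 0 0 0 / 0 0 0 11

....
..F.
....
...F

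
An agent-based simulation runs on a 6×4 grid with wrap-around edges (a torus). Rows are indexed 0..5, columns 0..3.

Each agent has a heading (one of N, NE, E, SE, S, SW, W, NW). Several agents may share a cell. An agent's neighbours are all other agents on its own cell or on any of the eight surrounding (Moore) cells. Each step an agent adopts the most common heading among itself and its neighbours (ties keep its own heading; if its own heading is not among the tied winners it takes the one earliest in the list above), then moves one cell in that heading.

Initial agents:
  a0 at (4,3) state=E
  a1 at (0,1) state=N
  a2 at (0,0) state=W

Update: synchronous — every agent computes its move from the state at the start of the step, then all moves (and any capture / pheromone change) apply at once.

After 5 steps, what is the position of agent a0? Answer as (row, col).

(4, 0)

t=1: a0@(4,0):E a1@(5,1):N a2@(0,3):W
t=2: a0@(4,1):E a1@(4,1):N a2@(0,2):W
t=3: a0@(4,2):E a1@(3,1):N a2@(0,1):W
t=4: a0@(4,3):E a1@(2,1):N a2@(0,0):W
t=5: a0@(4,0):E a1@(1,1):N a2@(0,3):W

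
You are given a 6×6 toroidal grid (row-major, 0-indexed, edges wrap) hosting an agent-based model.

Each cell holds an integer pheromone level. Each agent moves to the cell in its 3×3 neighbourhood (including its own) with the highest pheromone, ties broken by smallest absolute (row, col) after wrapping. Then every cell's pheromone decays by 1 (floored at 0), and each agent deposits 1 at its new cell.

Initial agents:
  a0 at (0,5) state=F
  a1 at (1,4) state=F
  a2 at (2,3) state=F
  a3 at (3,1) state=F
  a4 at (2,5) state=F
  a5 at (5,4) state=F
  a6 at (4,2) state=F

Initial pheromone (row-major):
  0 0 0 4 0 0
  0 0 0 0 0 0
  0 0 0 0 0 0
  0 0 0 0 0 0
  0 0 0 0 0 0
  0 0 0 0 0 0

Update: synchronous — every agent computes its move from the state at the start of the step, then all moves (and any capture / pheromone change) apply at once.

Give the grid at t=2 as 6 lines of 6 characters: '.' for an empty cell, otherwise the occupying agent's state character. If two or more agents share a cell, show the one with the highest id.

F..F..
F.....
F.....
......
......
......

t=1: a0@(0,0) a1@(0,3) a2@(1,2) a3@(2,0) a4@(1,0) a5@(0,3) a6@(3,1) | pheromone: 1 0 0 5 0 0 / 1 0 1 0 0 0 / 1 0 0 0 0 0 / 0 1 0 0 0 0 / 0 0 0 0 0 0 / 0 0 0 0 0 0
t=2: a0@(0,0) a1@(0,3) a2@(0,3) a3@(1,0) a4@(0,0) a5@(0,3) a6@(2,0) | pheromone: 2 0 0 7 0 0 / 1 0 0 0 0 0 / 1 0 0 0 0 0 / 0 0 0 0 0 0 / 0 0 0 0 0 0 / 0 0 0 0 0 0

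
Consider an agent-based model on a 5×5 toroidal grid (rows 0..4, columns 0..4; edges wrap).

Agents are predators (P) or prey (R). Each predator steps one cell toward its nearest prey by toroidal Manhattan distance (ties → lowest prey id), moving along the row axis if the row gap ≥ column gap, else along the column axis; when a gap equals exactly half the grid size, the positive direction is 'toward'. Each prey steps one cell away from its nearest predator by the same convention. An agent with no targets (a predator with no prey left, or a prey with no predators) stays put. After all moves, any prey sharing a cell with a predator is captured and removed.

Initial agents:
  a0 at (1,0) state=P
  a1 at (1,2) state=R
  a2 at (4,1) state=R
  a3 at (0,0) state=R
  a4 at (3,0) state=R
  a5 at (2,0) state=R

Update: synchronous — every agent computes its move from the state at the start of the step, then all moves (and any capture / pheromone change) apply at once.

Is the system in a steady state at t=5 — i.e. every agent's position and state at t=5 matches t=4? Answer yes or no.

t=1: a0@(0,0):P a1@(1,3):R a2@(3,1):R a3@(4,0):R a4@(4,0):R a5@(3,0):R
t=2: a0@(4,0):P a1@(1,2):R a2@(2,1):R a3@(3,0):R a4@(3,0):R a5@(2,0):R
t=3: a0@(3,0):P a1@(2,2):R a2@(1,1):R a3@(2,0):R a4@(2,0):R a5@(1,0):R
t=4: a0@(2,0):P a1@(2,3):R a2@(0,1):R a3@(1,0):R a4@(1,0):R a5@(0,0):R
t=5: a0@(1,0):P a1@(2,2):R a2@(4,1):R a3@(0,0):R a4@(0,0):R a5@(4,0):R

no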